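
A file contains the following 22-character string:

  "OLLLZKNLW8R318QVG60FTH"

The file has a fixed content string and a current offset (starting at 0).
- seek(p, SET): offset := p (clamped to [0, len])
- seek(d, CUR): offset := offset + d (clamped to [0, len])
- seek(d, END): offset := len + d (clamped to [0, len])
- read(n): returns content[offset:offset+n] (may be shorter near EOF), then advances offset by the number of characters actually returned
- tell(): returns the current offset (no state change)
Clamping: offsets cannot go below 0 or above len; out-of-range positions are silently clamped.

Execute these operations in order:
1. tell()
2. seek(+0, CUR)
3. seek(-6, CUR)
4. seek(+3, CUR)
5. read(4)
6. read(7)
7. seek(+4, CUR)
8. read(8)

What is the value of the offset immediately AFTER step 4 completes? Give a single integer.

Answer: 3

Derivation:
After 1 (tell()): offset=0
After 2 (seek(+0, CUR)): offset=0
After 3 (seek(-6, CUR)): offset=0
After 4 (seek(+3, CUR)): offset=3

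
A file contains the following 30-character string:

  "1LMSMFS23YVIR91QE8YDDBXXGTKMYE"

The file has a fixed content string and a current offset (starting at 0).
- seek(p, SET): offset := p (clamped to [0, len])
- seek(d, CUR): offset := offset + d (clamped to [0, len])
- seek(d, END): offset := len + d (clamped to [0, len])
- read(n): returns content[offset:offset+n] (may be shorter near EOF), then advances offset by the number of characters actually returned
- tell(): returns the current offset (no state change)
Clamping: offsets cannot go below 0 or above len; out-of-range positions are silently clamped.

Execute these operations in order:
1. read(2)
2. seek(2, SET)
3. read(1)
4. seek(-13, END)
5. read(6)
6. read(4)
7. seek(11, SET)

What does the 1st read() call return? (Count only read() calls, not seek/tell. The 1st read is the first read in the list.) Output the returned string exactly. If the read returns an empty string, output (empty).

Answer: 1L

Derivation:
After 1 (read(2)): returned '1L', offset=2
After 2 (seek(2, SET)): offset=2
After 3 (read(1)): returned 'M', offset=3
After 4 (seek(-13, END)): offset=17
After 5 (read(6)): returned '8YDDBX', offset=23
After 6 (read(4)): returned 'XGTK', offset=27
After 7 (seek(11, SET)): offset=11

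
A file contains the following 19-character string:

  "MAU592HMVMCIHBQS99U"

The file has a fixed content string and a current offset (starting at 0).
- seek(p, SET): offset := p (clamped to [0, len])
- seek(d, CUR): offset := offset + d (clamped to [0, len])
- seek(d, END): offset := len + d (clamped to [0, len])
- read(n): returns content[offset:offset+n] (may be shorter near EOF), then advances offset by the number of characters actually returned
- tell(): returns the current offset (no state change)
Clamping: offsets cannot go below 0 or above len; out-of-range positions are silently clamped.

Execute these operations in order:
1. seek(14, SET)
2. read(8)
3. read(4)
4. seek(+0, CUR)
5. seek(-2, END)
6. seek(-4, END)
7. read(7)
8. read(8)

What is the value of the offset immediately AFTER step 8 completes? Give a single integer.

Answer: 19

Derivation:
After 1 (seek(14, SET)): offset=14
After 2 (read(8)): returned 'QS99U', offset=19
After 3 (read(4)): returned '', offset=19
After 4 (seek(+0, CUR)): offset=19
After 5 (seek(-2, END)): offset=17
After 6 (seek(-4, END)): offset=15
After 7 (read(7)): returned 'S99U', offset=19
After 8 (read(8)): returned '', offset=19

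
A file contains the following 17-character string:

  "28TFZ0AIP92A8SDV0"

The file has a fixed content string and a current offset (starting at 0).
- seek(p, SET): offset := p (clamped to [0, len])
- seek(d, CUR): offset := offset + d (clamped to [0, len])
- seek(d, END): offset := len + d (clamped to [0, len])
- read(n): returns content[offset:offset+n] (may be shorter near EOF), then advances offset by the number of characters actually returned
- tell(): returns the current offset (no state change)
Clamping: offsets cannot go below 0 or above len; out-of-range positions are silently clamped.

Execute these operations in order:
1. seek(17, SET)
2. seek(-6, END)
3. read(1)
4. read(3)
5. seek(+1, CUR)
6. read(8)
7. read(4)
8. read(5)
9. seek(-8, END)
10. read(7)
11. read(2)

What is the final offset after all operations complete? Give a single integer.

Answer: 17

Derivation:
After 1 (seek(17, SET)): offset=17
After 2 (seek(-6, END)): offset=11
After 3 (read(1)): returned 'A', offset=12
After 4 (read(3)): returned '8SD', offset=15
After 5 (seek(+1, CUR)): offset=16
After 6 (read(8)): returned '0', offset=17
After 7 (read(4)): returned '', offset=17
After 8 (read(5)): returned '', offset=17
After 9 (seek(-8, END)): offset=9
After 10 (read(7)): returned '92A8SDV', offset=16
After 11 (read(2)): returned '0', offset=17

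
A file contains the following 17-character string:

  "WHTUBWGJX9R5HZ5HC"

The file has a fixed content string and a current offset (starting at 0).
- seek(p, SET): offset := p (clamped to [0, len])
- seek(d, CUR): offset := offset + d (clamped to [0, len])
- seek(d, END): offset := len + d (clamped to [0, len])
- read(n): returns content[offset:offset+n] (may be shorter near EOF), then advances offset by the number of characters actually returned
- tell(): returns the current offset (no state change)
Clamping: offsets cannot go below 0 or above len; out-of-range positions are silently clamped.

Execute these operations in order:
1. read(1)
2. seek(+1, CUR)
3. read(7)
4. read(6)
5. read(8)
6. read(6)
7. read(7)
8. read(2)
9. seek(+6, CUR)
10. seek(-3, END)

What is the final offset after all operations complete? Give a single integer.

After 1 (read(1)): returned 'W', offset=1
After 2 (seek(+1, CUR)): offset=2
After 3 (read(7)): returned 'TUBWGJX', offset=9
After 4 (read(6)): returned '9R5HZ5', offset=15
After 5 (read(8)): returned 'HC', offset=17
After 6 (read(6)): returned '', offset=17
After 7 (read(7)): returned '', offset=17
After 8 (read(2)): returned '', offset=17
After 9 (seek(+6, CUR)): offset=17
After 10 (seek(-3, END)): offset=14

Answer: 14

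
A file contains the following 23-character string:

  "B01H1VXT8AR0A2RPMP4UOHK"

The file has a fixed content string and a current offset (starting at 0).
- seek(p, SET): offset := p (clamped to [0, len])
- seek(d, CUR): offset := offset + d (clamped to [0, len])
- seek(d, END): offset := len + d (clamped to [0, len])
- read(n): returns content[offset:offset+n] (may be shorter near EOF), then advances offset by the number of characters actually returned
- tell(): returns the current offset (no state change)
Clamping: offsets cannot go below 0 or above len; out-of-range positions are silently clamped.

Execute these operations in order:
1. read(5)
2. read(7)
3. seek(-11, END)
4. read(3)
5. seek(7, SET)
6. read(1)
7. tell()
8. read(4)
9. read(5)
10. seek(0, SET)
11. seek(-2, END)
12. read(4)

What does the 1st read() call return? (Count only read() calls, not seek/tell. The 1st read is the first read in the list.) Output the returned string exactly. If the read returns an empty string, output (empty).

Answer: B01H1

Derivation:
After 1 (read(5)): returned 'B01H1', offset=5
After 2 (read(7)): returned 'VXT8AR0', offset=12
After 3 (seek(-11, END)): offset=12
After 4 (read(3)): returned 'A2R', offset=15
After 5 (seek(7, SET)): offset=7
After 6 (read(1)): returned 'T', offset=8
After 7 (tell()): offset=8
After 8 (read(4)): returned '8AR0', offset=12
After 9 (read(5)): returned 'A2RPM', offset=17
After 10 (seek(0, SET)): offset=0
After 11 (seek(-2, END)): offset=21
After 12 (read(4)): returned 'HK', offset=23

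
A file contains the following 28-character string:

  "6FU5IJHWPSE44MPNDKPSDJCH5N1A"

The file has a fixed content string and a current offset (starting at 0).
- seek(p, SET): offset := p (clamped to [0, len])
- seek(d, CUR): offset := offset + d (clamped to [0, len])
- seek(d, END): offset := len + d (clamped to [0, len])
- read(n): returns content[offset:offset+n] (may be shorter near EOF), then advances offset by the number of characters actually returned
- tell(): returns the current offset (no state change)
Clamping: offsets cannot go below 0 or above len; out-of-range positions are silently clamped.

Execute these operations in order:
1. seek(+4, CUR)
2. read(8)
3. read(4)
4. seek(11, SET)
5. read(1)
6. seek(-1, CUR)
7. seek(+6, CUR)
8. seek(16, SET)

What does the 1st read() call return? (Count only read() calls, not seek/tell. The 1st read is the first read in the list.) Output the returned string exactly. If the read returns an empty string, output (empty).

Answer: IJHWPSE4

Derivation:
After 1 (seek(+4, CUR)): offset=4
After 2 (read(8)): returned 'IJHWPSE4', offset=12
After 3 (read(4)): returned '4MPN', offset=16
After 4 (seek(11, SET)): offset=11
After 5 (read(1)): returned '4', offset=12
After 6 (seek(-1, CUR)): offset=11
After 7 (seek(+6, CUR)): offset=17
After 8 (seek(16, SET)): offset=16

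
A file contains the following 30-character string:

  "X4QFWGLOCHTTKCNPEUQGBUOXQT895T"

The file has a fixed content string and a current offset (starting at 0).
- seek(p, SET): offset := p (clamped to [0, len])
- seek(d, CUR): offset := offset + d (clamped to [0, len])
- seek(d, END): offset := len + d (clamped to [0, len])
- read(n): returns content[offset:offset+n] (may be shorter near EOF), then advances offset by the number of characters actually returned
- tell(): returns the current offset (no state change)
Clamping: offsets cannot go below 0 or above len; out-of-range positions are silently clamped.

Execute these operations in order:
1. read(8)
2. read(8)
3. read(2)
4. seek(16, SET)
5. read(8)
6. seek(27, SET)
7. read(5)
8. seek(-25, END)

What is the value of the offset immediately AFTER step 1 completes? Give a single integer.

After 1 (read(8)): returned 'X4QFWGLO', offset=8

Answer: 8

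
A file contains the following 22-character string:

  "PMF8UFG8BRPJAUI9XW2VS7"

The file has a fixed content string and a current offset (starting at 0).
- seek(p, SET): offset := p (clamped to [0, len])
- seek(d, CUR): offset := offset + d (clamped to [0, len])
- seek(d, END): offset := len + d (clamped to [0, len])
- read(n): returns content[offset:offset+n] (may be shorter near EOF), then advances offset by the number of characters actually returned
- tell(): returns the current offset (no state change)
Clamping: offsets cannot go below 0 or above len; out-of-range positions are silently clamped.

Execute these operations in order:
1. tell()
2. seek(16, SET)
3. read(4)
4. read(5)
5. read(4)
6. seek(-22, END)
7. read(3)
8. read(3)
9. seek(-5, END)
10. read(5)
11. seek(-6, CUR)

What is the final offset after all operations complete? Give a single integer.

Answer: 16

Derivation:
After 1 (tell()): offset=0
After 2 (seek(16, SET)): offset=16
After 3 (read(4)): returned 'XW2V', offset=20
After 4 (read(5)): returned 'S7', offset=22
After 5 (read(4)): returned '', offset=22
After 6 (seek(-22, END)): offset=0
After 7 (read(3)): returned 'PMF', offset=3
After 8 (read(3)): returned '8UF', offset=6
After 9 (seek(-5, END)): offset=17
After 10 (read(5)): returned 'W2VS7', offset=22
After 11 (seek(-6, CUR)): offset=16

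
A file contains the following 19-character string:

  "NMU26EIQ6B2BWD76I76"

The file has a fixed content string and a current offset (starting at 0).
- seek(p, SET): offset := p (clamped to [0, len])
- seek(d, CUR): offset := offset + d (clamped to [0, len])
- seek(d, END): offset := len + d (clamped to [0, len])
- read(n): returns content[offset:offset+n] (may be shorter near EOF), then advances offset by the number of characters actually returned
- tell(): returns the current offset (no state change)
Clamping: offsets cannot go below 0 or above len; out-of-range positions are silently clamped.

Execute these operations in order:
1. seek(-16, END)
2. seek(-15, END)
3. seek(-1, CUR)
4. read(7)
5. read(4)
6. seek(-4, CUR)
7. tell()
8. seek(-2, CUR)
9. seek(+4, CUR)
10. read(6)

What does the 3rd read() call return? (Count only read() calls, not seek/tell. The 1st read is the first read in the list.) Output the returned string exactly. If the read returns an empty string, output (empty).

After 1 (seek(-16, END)): offset=3
After 2 (seek(-15, END)): offset=4
After 3 (seek(-1, CUR)): offset=3
After 4 (read(7)): returned '26EIQ6B', offset=10
After 5 (read(4)): returned '2BWD', offset=14
After 6 (seek(-4, CUR)): offset=10
After 7 (tell()): offset=10
After 8 (seek(-2, CUR)): offset=8
After 9 (seek(+4, CUR)): offset=12
After 10 (read(6)): returned 'WD76I7', offset=18

Answer: WD76I7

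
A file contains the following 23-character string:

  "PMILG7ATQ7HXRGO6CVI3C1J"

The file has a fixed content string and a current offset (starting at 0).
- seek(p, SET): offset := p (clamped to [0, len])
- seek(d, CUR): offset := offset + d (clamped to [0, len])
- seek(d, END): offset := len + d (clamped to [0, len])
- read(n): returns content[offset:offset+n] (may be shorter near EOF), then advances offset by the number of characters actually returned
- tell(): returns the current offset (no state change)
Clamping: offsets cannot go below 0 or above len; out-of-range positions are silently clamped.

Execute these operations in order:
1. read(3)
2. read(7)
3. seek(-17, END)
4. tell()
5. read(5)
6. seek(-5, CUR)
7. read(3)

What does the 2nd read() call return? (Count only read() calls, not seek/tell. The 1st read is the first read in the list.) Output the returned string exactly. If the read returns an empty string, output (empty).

Answer: LG7ATQ7

Derivation:
After 1 (read(3)): returned 'PMI', offset=3
After 2 (read(7)): returned 'LG7ATQ7', offset=10
After 3 (seek(-17, END)): offset=6
After 4 (tell()): offset=6
After 5 (read(5)): returned 'ATQ7H', offset=11
After 6 (seek(-5, CUR)): offset=6
After 7 (read(3)): returned 'ATQ', offset=9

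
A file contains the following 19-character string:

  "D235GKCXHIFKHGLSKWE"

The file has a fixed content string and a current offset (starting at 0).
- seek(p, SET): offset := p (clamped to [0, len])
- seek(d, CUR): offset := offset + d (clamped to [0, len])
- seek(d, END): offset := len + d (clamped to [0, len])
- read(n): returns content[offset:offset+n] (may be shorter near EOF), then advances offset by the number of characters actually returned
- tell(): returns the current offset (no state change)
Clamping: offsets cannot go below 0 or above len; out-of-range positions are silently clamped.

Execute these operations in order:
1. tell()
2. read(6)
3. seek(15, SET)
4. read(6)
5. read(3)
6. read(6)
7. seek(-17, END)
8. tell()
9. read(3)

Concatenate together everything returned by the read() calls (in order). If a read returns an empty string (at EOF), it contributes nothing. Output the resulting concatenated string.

After 1 (tell()): offset=0
After 2 (read(6)): returned 'D235GK', offset=6
After 3 (seek(15, SET)): offset=15
After 4 (read(6)): returned 'SKWE', offset=19
After 5 (read(3)): returned '', offset=19
After 6 (read(6)): returned '', offset=19
After 7 (seek(-17, END)): offset=2
After 8 (tell()): offset=2
After 9 (read(3)): returned '35G', offset=5

Answer: D235GKSKWE35G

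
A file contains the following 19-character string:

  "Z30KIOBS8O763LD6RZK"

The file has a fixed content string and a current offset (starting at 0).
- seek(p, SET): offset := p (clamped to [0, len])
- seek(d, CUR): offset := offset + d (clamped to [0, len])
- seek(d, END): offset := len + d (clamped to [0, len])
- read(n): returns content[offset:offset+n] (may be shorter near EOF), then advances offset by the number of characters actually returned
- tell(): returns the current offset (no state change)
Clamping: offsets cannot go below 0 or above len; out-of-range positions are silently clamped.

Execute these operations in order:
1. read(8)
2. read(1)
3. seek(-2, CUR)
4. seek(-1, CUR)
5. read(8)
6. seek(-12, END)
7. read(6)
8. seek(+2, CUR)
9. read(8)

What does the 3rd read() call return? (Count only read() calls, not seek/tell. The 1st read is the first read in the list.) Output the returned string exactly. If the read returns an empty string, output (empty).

After 1 (read(8)): returned 'Z30KIOBS', offset=8
After 2 (read(1)): returned '8', offset=9
After 3 (seek(-2, CUR)): offset=7
After 4 (seek(-1, CUR)): offset=6
After 5 (read(8)): returned 'BS8O763L', offset=14
After 6 (seek(-12, END)): offset=7
After 7 (read(6)): returned 'S8O763', offset=13
After 8 (seek(+2, CUR)): offset=15
After 9 (read(8)): returned '6RZK', offset=19

Answer: BS8O763L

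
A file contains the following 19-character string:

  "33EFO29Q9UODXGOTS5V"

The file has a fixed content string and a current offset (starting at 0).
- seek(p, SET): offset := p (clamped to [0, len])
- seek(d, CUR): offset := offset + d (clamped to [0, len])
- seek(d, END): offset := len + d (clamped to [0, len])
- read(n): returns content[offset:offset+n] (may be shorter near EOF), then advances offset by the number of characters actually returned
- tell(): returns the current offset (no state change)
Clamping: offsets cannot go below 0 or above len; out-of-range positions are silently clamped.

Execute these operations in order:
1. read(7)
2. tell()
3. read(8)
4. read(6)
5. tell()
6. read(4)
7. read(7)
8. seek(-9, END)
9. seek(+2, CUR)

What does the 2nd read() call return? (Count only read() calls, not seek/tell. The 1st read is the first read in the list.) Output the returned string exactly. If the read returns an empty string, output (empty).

Answer: Q9UODXGO

Derivation:
After 1 (read(7)): returned '33EFO29', offset=7
After 2 (tell()): offset=7
After 3 (read(8)): returned 'Q9UODXGO', offset=15
After 4 (read(6)): returned 'TS5V', offset=19
After 5 (tell()): offset=19
After 6 (read(4)): returned '', offset=19
After 7 (read(7)): returned '', offset=19
After 8 (seek(-9, END)): offset=10
After 9 (seek(+2, CUR)): offset=12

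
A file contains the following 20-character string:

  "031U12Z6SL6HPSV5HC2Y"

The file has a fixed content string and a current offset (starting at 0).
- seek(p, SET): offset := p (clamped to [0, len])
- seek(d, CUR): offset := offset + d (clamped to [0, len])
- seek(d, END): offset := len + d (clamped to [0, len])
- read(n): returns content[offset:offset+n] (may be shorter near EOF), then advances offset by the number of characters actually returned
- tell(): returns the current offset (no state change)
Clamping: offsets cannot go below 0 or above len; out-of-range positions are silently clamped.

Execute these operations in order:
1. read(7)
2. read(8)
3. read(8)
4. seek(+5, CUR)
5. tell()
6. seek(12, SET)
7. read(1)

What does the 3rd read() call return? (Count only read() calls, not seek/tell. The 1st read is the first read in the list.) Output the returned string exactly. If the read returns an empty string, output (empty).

After 1 (read(7)): returned '031U12Z', offset=7
After 2 (read(8)): returned '6SL6HPSV', offset=15
After 3 (read(8)): returned '5HC2Y', offset=20
After 4 (seek(+5, CUR)): offset=20
After 5 (tell()): offset=20
After 6 (seek(12, SET)): offset=12
After 7 (read(1)): returned 'P', offset=13

Answer: 5HC2Y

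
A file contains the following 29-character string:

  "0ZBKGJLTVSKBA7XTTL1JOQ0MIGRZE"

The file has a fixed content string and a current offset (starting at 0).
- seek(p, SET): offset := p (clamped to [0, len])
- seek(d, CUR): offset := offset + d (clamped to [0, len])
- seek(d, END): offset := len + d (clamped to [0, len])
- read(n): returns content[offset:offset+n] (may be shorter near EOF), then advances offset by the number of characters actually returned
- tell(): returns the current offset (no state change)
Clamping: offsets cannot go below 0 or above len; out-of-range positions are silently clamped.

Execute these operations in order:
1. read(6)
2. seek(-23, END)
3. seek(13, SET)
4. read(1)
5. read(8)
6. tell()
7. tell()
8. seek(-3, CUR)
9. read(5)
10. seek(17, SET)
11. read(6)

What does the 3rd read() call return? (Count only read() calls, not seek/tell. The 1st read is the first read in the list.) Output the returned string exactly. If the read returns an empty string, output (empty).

After 1 (read(6)): returned '0ZBKGJ', offset=6
After 2 (seek(-23, END)): offset=6
After 3 (seek(13, SET)): offset=13
After 4 (read(1)): returned '7', offset=14
After 5 (read(8)): returned 'XTTL1JOQ', offset=22
After 6 (tell()): offset=22
After 7 (tell()): offset=22
After 8 (seek(-3, CUR)): offset=19
After 9 (read(5)): returned 'JOQ0M', offset=24
After 10 (seek(17, SET)): offset=17
After 11 (read(6)): returned 'L1JOQ0', offset=23

Answer: XTTL1JOQ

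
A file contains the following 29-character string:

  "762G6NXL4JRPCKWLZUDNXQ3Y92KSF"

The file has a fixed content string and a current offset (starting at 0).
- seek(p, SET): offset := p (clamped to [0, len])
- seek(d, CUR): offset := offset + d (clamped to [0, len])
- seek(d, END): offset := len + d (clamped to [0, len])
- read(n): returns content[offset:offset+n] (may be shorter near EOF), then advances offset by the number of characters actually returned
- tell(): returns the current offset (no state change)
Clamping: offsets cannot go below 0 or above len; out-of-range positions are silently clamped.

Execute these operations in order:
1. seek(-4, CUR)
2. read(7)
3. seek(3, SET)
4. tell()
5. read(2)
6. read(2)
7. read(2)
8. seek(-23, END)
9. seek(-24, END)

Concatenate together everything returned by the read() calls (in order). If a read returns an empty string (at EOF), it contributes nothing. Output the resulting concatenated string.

After 1 (seek(-4, CUR)): offset=0
After 2 (read(7)): returned '762G6NX', offset=7
After 3 (seek(3, SET)): offset=3
After 4 (tell()): offset=3
After 5 (read(2)): returned 'G6', offset=5
After 6 (read(2)): returned 'NX', offset=7
After 7 (read(2)): returned 'L4', offset=9
After 8 (seek(-23, END)): offset=6
After 9 (seek(-24, END)): offset=5

Answer: 762G6NXG6NXL4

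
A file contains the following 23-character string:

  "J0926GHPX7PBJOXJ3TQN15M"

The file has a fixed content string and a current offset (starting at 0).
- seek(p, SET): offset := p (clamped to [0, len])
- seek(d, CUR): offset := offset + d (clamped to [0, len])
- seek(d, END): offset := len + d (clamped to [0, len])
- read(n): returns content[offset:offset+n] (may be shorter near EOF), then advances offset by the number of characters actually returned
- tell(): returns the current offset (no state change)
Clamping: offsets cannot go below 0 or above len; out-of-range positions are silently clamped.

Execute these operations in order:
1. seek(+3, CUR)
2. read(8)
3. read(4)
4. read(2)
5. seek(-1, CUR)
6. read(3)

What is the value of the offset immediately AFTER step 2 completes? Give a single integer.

Answer: 11

Derivation:
After 1 (seek(+3, CUR)): offset=3
After 2 (read(8)): returned '26GHPX7P', offset=11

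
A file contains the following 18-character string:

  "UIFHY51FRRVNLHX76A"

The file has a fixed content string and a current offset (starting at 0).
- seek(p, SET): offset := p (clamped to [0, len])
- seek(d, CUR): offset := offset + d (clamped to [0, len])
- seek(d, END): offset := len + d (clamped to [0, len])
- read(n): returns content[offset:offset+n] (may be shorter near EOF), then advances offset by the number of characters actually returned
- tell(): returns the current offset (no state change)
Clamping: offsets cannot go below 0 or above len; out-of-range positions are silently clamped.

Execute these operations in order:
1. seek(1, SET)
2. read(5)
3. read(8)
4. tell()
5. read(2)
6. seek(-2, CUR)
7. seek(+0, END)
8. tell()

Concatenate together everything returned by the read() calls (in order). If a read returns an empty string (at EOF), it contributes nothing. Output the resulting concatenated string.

After 1 (seek(1, SET)): offset=1
After 2 (read(5)): returned 'IFHY5', offset=6
After 3 (read(8)): returned '1FRRVNLH', offset=14
After 4 (tell()): offset=14
After 5 (read(2)): returned 'X7', offset=16
After 6 (seek(-2, CUR)): offset=14
After 7 (seek(+0, END)): offset=18
After 8 (tell()): offset=18

Answer: IFHY51FRRVNLHX7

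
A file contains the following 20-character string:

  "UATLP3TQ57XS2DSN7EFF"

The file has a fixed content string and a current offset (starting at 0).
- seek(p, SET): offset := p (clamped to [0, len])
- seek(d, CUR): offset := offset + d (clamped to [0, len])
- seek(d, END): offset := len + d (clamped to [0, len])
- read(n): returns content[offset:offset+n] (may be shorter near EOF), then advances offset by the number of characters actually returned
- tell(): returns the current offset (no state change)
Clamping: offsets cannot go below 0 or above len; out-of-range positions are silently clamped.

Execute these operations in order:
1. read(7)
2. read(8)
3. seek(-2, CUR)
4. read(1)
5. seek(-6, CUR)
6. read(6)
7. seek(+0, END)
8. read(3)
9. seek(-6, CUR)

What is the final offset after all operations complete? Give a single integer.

After 1 (read(7)): returned 'UATLP3T', offset=7
After 2 (read(8)): returned 'Q57XS2DS', offset=15
After 3 (seek(-2, CUR)): offset=13
After 4 (read(1)): returned 'D', offset=14
After 5 (seek(-6, CUR)): offset=8
After 6 (read(6)): returned '57XS2D', offset=14
After 7 (seek(+0, END)): offset=20
After 8 (read(3)): returned '', offset=20
After 9 (seek(-6, CUR)): offset=14

Answer: 14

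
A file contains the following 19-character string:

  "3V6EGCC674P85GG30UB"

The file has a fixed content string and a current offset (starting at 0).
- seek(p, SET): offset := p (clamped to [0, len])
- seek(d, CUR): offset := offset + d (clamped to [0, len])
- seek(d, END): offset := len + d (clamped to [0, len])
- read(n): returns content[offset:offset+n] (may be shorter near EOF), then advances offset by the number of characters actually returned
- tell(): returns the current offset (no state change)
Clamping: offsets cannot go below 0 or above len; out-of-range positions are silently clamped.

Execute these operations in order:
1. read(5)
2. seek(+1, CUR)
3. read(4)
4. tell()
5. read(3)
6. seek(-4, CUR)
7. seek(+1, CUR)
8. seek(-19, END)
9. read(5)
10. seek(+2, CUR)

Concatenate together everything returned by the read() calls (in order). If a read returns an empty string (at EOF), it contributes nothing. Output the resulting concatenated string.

After 1 (read(5)): returned '3V6EG', offset=5
After 2 (seek(+1, CUR)): offset=6
After 3 (read(4)): returned 'C674', offset=10
After 4 (tell()): offset=10
After 5 (read(3)): returned 'P85', offset=13
After 6 (seek(-4, CUR)): offset=9
After 7 (seek(+1, CUR)): offset=10
After 8 (seek(-19, END)): offset=0
After 9 (read(5)): returned '3V6EG', offset=5
After 10 (seek(+2, CUR)): offset=7

Answer: 3V6EGC674P853V6EG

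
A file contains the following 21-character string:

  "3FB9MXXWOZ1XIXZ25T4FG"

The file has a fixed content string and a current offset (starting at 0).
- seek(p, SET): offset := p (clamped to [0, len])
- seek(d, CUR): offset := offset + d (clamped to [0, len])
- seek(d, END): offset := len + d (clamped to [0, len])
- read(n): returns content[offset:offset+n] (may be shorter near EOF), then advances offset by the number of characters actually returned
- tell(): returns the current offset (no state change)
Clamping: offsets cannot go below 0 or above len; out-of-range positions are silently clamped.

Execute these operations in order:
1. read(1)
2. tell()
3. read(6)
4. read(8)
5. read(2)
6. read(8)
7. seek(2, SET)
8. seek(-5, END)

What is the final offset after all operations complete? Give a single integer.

After 1 (read(1)): returned '3', offset=1
After 2 (tell()): offset=1
After 3 (read(6)): returned 'FB9MXX', offset=7
After 4 (read(8)): returned 'WOZ1XIXZ', offset=15
After 5 (read(2)): returned '25', offset=17
After 6 (read(8)): returned 'T4FG', offset=21
After 7 (seek(2, SET)): offset=2
After 8 (seek(-5, END)): offset=16

Answer: 16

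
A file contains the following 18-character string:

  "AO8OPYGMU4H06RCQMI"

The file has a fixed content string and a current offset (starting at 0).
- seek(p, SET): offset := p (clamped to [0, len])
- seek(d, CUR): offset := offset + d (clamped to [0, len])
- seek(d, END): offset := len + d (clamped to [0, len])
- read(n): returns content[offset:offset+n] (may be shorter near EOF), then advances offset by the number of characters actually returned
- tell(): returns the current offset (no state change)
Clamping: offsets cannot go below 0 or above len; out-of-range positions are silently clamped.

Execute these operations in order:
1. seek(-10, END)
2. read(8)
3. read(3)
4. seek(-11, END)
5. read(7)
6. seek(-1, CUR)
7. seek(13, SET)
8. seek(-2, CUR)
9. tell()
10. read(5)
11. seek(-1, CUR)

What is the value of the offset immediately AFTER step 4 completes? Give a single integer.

Answer: 7

Derivation:
After 1 (seek(-10, END)): offset=8
After 2 (read(8)): returned 'U4H06RCQ', offset=16
After 3 (read(3)): returned 'MI', offset=18
After 4 (seek(-11, END)): offset=7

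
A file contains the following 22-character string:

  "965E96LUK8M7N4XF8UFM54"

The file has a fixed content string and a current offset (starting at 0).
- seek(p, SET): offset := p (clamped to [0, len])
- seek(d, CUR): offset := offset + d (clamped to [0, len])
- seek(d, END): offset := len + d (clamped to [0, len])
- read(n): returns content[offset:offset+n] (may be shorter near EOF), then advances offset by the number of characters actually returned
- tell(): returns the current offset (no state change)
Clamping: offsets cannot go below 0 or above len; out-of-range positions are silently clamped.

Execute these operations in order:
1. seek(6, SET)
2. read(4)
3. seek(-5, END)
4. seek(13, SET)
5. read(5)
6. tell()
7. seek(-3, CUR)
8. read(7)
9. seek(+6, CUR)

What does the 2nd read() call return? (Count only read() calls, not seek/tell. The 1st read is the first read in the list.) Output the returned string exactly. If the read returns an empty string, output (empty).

After 1 (seek(6, SET)): offset=6
After 2 (read(4)): returned 'LUK8', offset=10
After 3 (seek(-5, END)): offset=17
After 4 (seek(13, SET)): offset=13
After 5 (read(5)): returned '4XF8U', offset=18
After 6 (tell()): offset=18
After 7 (seek(-3, CUR)): offset=15
After 8 (read(7)): returned 'F8UFM54', offset=22
After 9 (seek(+6, CUR)): offset=22

Answer: 4XF8U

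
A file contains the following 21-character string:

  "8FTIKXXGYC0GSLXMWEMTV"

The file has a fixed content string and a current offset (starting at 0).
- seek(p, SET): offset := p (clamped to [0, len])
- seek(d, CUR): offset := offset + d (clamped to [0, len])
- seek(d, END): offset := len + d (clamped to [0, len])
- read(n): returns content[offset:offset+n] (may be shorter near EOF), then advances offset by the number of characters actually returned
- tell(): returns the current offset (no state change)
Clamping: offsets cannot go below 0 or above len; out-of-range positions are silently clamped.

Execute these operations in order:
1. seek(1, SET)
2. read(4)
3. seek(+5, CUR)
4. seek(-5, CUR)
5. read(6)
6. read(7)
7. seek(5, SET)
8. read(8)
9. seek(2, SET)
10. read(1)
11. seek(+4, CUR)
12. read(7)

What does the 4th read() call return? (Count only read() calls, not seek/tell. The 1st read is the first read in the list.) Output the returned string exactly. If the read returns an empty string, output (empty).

Answer: XXGYC0GS

Derivation:
After 1 (seek(1, SET)): offset=1
After 2 (read(4)): returned 'FTIK', offset=5
After 3 (seek(+5, CUR)): offset=10
After 4 (seek(-5, CUR)): offset=5
After 5 (read(6)): returned 'XXGYC0', offset=11
After 6 (read(7)): returned 'GSLXMWE', offset=18
After 7 (seek(5, SET)): offset=5
After 8 (read(8)): returned 'XXGYC0GS', offset=13
After 9 (seek(2, SET)): offset=2
After 10 (read(1)): returned 'T', offset=3
After 11 (seek(+4, CUR)): offset=7
After 12 (read(7)): returned 'GYC0GSL', offset=14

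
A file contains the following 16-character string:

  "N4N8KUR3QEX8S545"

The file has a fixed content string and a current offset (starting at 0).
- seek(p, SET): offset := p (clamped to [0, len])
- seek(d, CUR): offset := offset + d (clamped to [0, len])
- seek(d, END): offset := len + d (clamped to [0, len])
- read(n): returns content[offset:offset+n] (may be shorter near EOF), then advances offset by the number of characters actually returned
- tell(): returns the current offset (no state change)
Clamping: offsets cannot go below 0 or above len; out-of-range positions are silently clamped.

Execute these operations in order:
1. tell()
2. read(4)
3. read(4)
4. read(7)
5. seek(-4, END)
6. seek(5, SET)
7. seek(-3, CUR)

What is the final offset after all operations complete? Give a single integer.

Answer: 2

Derivation:
After 1 (tell()): offset=0
After 2 (read(4)): returned 'N4N8', offset=4
After 3 (read(4)): returned 'KUR3', offset=8
After 4 (read(7)): returned 'QEX8S54', offset=15
After 5 (seek(-4, END)): offset=12
After 6 (seek(5, SET)): offset=5
After 7 (seek(-3, CUR)): offset=2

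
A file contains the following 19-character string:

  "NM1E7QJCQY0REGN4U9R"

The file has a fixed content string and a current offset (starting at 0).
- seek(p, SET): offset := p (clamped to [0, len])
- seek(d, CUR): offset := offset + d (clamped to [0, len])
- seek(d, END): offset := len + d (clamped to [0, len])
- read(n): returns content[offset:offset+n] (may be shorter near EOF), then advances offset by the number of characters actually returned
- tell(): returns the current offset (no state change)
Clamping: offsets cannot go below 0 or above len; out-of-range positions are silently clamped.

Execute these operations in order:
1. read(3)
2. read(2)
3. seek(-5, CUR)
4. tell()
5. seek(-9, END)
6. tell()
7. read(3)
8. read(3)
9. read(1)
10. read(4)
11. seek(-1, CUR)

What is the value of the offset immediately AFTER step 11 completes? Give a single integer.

After 1 (read(3)): returned 'NM1', offset=3
After 2 (read(2)): returned 'E7', offset=5
After 3 (seek(-5, CUR)): offset=0
After 4 (tell()): offset=0
After 5 (seek(-9, END)): offset=10
After 6 (tell()): offset=10
After 7 (read(3)): returned '0RE', offset=13
After 8 (read(3)): returned 'GN4', offset=16
After 9 (read(1)): returned 'U', offset=17
After 10 (read(4)): returned '9R', offset=19
After 11 (seek(-1, CUR)): offset=18

Answer: 18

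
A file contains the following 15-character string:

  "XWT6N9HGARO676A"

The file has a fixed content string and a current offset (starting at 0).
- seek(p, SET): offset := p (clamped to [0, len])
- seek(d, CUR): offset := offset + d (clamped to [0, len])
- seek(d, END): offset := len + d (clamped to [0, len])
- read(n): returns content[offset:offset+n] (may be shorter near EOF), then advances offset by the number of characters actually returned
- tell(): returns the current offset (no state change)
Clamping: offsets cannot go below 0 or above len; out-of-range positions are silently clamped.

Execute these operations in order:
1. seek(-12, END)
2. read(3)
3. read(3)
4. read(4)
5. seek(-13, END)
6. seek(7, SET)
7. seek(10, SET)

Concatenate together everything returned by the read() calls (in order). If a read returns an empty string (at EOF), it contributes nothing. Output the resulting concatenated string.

After 1 (seek(-12, END)): offset=3
After 2 (read(3)): returned '6N9', offset=6
After 3 (read(3)): returned 'HGA', offset=9
After 4 (read(4)): returned 'RO67', offset=13
After 5 (seek(-13, END)): offset=2
After 6 (seek(7, SET)): offset=7
After 7 (seek(10, SET)): offset=10

Answer: 6N9HGARO67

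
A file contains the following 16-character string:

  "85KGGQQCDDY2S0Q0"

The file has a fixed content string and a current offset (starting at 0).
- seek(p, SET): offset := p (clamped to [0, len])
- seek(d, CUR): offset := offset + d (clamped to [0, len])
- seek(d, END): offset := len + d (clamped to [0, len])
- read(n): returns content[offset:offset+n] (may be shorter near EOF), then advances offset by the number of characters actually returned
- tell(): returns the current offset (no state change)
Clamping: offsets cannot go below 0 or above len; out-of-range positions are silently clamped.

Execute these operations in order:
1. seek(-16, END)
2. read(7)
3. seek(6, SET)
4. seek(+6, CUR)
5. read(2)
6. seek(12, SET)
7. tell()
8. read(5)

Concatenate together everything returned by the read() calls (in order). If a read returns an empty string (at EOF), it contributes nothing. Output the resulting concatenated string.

After 1 (seek(-16, END)): offset=0
After 2 (read(7)): returned '85KGGQQ', offset=7
After 3 (seek(6, SET)): offset=6
After 4 (seek(+6, CUR)): offset=12
After 5 (read(2)): returned 'S0', offset=14
After 6 (seek(12, SET)): offset=12
After 7 (tell()): offset=12
After 8 (read(5)): returned 'S0Q0', offset=16

Answer: 85KGGQQS0S0Q0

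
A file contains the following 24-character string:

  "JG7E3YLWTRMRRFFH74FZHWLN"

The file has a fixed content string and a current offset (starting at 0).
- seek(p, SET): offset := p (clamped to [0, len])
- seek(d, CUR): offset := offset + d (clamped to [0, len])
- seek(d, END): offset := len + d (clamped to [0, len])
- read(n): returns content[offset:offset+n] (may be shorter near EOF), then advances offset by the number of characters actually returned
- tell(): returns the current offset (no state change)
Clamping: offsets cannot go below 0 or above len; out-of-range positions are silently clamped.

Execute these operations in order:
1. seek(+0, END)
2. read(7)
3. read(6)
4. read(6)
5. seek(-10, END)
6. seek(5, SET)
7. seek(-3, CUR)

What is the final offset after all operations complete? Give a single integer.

Answer: 2

Derivation:
After 1 (seek(+0, END)): offset=24
After 2 (read(7)): returned '', offset=24
After 3 (read(6)): returned '', offset=24
After 4 (read(6)): returned '', offset=24
After 5 (seek(-10, END)): offset=14
After 6 (seek(5, SET)): offset=5
After 7 (seek(-3, CUR)): offset=2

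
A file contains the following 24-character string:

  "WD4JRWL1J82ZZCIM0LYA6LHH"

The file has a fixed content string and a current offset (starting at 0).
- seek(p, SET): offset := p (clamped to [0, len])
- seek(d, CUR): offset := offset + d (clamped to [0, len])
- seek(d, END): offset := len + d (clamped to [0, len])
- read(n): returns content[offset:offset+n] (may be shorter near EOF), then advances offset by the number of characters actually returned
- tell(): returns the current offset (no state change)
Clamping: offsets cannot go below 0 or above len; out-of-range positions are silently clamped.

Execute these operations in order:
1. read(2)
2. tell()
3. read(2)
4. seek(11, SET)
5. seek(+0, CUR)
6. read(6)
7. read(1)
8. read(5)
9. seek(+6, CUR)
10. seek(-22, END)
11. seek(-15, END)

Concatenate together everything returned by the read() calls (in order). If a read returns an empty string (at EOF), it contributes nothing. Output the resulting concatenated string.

After 1 (read(2)): returned 'WD', offset=2
After 2 (tell()): offset=2
After 3 (read(2)): returned '4J', offset=4
After 4 (seek(11, SET)): offset=11
After 5 (seek(+0, CUR)): offset=11
After 6 (read(6)): returned 'ZZCIM0', offset=17
After 7 (read(1)): returned 'L', offset=18
After 8 (read(5)): returned 'YA6LH', offset=23
After 9 (seek(+6, CUR)): offset=24
After 10 (seek(-22, END)): offset=2
After 11 (seek(-15, END)): offset=9

Answer: WD4JZZCIM0LYA6LH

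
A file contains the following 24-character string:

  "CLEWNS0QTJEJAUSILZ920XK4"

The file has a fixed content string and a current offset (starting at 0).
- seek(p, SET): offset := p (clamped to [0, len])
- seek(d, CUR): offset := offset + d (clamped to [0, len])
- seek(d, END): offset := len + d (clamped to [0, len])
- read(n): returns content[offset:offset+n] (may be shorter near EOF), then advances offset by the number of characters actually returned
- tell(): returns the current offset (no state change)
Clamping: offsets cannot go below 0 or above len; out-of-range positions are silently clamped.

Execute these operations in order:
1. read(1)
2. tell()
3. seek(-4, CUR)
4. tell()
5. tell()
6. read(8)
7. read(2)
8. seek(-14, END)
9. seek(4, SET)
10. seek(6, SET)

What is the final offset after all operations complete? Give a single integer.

Answer: 6

Derivation:
After 1 (read(1)): returned 'C', offset=1
After 2 (tell()): offset=1
After 3 (seek(-4, CUR)): offset=0
After 4 (tell()): offset=0
After 5 (tell()): offset=0
After 6 (read(8)): returned 'CLEWNS0Q', offset=8
After 7 (read(2)): returned 'TJ', offset=10
After 8 (seek(-14, END)): offset=10
After 9 (seek(4, SET)): offset=4
After 10 (seek(6, SET)): offset=6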